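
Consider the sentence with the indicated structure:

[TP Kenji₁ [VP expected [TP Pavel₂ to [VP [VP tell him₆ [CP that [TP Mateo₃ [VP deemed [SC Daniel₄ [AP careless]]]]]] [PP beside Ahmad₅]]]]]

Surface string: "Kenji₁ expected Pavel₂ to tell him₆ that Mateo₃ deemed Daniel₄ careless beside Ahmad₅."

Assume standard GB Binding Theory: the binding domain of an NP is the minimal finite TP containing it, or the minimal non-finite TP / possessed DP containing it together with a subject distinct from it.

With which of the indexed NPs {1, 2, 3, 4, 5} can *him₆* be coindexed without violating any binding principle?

*him* is a pronoun, so Principle B applies: it must be free in its binding domain.
Binding domain of *him₆*: the embedded TP, whose subject is Pavel₂.
*Kenji₁* c-commands the pronoun but from outside its binding domain, and is not c-commanded by it → coindexation permitted.
*Pavel₂* c-commands the pronoun within its binding domain → coindexation would violate Principle B.
*Mateo₃*: the pronoun c-commands this R-expression → coindexation would violate Principle C on *Mateo₃*.
*Daniel₄*: the pronoun c-commands this R-expression → coindexation would violate Principle C on *Daniel₄*.
*Ahmad₅* and the pronoun do not c-command one another → neither Principle B nor Principle C is at stake; coindexation permitted.

{1, 5}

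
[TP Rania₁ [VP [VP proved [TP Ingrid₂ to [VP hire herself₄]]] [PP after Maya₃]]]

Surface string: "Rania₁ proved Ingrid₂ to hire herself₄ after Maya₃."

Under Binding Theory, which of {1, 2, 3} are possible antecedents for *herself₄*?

{2}

*herself* is an anaphor, so Principle A applies: it must be bound in its binding domain.
Binding domain of *herself₄*: the embedded TP, whose subject is Ingrid₂.
*Rania₁* c-commands the anaphor but is outside its binding domain → cannot satisfy Principle A.
*Ingrid₂* c-commands the anaphor within its binding domain → licit binder.
*Maya₃* does not c-command the anaphor → cannot bind it.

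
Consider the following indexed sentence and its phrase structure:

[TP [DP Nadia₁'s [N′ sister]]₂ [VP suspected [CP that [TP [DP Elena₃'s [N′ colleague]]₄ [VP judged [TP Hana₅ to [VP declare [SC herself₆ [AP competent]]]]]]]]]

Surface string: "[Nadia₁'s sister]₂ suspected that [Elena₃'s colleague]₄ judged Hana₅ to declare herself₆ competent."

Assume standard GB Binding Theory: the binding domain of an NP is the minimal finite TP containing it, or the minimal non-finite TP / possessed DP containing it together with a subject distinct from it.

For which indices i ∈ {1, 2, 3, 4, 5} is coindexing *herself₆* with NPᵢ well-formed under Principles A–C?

{5}

*herself* is an anaphor, so Principle A applies: it must be bound in its binding domain.
Binding domain of *herself₆*: the embedded TP, whose subject is Hana₅.
*Nadia₁* does not c-command the anaphor → cannot bind it.
*[Nadia₁'s sister]₂* c-commands the anaphor but is outside its binding domain → cannot satisfy Principle A.
*Elena₃* does not c-command the anaphor → cannot bind it.
*[Elena₃'s colleague]₄* c-commands the anaphor but is outside its binding domain → cannot satisfy Principle A.
*Hana₅* c-commands the anaphor within its binding domain → licit binder.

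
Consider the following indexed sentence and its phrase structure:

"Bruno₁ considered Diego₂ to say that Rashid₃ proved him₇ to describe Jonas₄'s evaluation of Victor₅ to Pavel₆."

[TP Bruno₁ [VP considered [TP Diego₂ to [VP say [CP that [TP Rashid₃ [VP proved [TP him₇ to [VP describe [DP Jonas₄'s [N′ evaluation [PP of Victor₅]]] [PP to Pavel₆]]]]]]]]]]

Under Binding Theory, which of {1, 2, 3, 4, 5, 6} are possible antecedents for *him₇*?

*him* is a pronoun, so Principle B applies: it must be free in its binding domain.
Binding domain of *him₇*: the embedded TP, whose subject is Rashid₃.
*Bruno₁* c-commands the pronoun but from outside its binding domain, and is not c-commanded by it → coindexation permitted.
*Diego₂* c-commands the pronoun but from outside its binding domain, and is not c-commanded by it → coindexation permitted.
*Rashid₃* c-commands the pronoun within its binding domain → coindexation would violate Principle B.
*Jonas₄*: the pronoun c-commands this R-expression → coindexation would violate Principle C on *Jonas₄*.
*Victor₅*: the pronoun c-commands this R-expression → coindexation would violate Principle C on *Victor₅*.
*Pavel₆*: the pronoun c-commands this R-expression → coindexation would violate Principle C on *Pavel₆*.

{1, 2}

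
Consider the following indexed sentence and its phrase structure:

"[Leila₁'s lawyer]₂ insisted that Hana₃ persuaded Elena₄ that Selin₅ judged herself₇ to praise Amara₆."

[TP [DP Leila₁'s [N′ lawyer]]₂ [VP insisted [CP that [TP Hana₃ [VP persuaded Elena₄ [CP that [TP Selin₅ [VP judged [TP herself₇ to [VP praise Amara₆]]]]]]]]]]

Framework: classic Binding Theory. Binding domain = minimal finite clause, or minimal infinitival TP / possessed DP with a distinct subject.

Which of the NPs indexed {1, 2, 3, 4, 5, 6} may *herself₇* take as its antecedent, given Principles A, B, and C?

*herself* is an anaphor, so Principle A applies: it must be bound in its binding domain.
Binding domain of *herself₇*: the embedded TP, whose subject is Selin₅.
*Leila₁* does not c-command the anaphor → cannot bind it.
*[Leila₁'s lawyer]₂* c-commands the anaphor but is outside its binding domain → cannot satisfy Principle A.
*Hana₃* c-commands the anaphor but is outside its binding domain → cannot satisfy Principle A.
*Elena₄* c-commands the anaphor but is outside its binding domain → cannot satisfy Principle A.
*Selin₅* c-commands the anaphor within its binding domain → licit binder.
*Amara₆* does not c-command the anaphor → cannot bind it.

{5}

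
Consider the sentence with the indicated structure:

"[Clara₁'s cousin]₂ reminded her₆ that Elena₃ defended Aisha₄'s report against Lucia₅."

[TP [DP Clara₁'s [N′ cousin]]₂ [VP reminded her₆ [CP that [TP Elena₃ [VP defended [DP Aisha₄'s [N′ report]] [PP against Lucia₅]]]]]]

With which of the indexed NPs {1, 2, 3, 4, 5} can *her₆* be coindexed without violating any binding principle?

{1}

*her* is a pronoun, so Principle B applies: it must be free in its binding domain.
Binding domain of *her₆*: the matrix TP, whose subject is [Clara₁'s cousin]₂.
*Clara₁* and the pronoun do not c-command one another → neither Principle B nor Principle C is at stake; coindexation permitted.
*[Clara₁'s cousin]₂* c-commands the pronoun within its binding domain → coindexation would violate Principle B.
*Elena₃*: the pronoun c-commands this R-expression → coindexation would violate Principle C on *Elena₃*.
*Aisha₄*: the pronoun c-commands this R-expression → coindexation would violate Principle C on *Aisha₄*.
*Lucia₅*: the pronoun c-commands this R-expression → coindexation would violate Principle C on *Lucia₅*.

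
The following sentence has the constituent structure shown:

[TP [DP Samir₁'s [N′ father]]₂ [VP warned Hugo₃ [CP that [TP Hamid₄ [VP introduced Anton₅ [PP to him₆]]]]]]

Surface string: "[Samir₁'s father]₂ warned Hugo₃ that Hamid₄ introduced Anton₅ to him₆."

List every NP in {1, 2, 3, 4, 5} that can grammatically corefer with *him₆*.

*him* is a pronoun, so Principle B applies: it must be free in its binding domain.
Binding domain of *him₆*: the embedded TP, whose subject is Hamid₄.
*Samir₁* and the pronoun do not c-command one another → neither Principle B nor Principle C is at stake; coindexation permitted.
*[Samir₁'s father]₂* c-commands the pronoun but from outside its binding domain, and is not c-commanded by it → coindexation permitted.
*Hugo₃* c-commands the pronoun but from outside its binding domain, and is not c-commanded by it → coindexation permitted.
*Hamid₄* c-commands the pronoun within its binding domain → coindexation would violate Principle B.
*Anton₅* c-commands the pronoun within its binding domain → coindexation would violate Principle B.

{1, 2, 3}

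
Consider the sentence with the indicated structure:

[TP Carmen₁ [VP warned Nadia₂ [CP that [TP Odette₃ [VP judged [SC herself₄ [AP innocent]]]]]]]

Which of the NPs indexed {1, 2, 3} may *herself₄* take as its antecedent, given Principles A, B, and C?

{3}

*herself* is an anaphor, so Principle A applies: it must be bound in its binding domain.
Binding domain of *herself₄*: the embedded TP, whose subject is Odette₃.
*Carmen₁* c-commands the anaphor but is outside its binding domain → cannot satisfy Principle A.
*Nadia₂* c-commands the anaphor but is outside its binding domain → cannot satisfy Principle A.
*Odette₃* c-commands the anaphor within its binding domain → licit binder.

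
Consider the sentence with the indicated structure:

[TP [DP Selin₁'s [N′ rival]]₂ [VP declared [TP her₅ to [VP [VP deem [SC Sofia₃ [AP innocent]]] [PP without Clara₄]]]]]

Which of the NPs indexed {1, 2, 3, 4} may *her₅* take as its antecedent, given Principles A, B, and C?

*her* is a pronoun, so Principle B applies: it must be free in its binding domain.
Binding domain of *her₅*: the matrix TP, whose subject is [Selin₁'s rival]₂.
*Selin₁* and the pronoun do not c-command one another → neither Principle B nor Principle C is at stake; coindexation permitted.
*[Selin₁'s rival]₂* c-commands the pronoun within its binding domain → coindexation would violate Principle B.
*Sofia₃*: the pronoun c-commands this R-expression → coindexation would violate Principle C on *Sofia₃*.
*Clara₄*: the pronoun c-commands this R-expression → coindexation would violate Principle C on *Clara₄*.

{1}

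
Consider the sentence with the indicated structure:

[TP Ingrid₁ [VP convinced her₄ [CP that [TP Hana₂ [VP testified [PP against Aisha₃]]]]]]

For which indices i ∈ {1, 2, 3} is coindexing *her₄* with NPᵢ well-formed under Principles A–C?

*her* is a pronoun, so Principle B applies: it must be free in its binding domain.
Binding domain of *her₄*: the matrix TP, whose subject is Ingrid₁.
*Ingrid₁* c-commands the pronoun within its binding domain → coindexation would violate Principle B.
*Hana₂*: the pronoun c-commands this R-expression → coindexation would violate Principle C on *Hana₂*.
*Aisha₃*: the pronoun c-commands this R-expression → coindexation would violate Principle C on *Aisha₃*.

none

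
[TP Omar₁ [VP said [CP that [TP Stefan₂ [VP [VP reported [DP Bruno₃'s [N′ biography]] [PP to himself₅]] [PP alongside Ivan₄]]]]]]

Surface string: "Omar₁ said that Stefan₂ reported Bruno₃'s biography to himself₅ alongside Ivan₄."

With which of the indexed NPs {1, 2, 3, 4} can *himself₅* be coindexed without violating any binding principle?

*himself* is an anaphor, so Principle A applies: it must be bound in its binding domain.
Binding domain of *himself₅*: the embedded TP, whose subject is Stefan₂.
*Omar₁* c-commands the anaphor but is outside its binding domain → cannot satisfy Principle A.
*Stefan₂* c-commands the anaphor within its binding domain → licit binder.
*Bruno₃* does not c-command the anaphor → cannot bind it.
*Ivan₄* does not c-command the anaphor → cannot bind it.

{2}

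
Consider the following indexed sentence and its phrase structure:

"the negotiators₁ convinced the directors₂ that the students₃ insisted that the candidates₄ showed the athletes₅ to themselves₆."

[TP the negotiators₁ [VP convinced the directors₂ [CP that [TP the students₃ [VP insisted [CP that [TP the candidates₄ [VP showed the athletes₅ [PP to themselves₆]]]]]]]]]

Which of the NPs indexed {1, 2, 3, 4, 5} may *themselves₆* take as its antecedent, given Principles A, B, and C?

{4, 5}

*themselves* is an anaphor, so Principle A applies: it must be bound in its binding domain.
Binding domain of *themselves₆*: the embedded TP, whose subject is the candidates₄.
*the negotiators₁* c-commands the anaphor but is outside its binding domain → cannot satisfy Principle A.
*the directors₂* c-commands the anaphor but is outside its binding domain → cannot satisfy Principle A.
*the students₃* c-commands the anaphor but is outside its binding domain → cannot satisfy Principle A.
*the candidates₄* c-commands the anaphor within its binding domain → licit binder.
*the athletes₅* c-commands the anaphor within its binding domain → licit binder.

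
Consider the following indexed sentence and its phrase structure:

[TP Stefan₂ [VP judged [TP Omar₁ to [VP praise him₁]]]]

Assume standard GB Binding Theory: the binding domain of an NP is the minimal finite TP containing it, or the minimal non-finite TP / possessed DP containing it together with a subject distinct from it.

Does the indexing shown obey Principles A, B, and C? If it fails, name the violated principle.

The two coindexed NPs are *Omar₁* and *him₁*.
*him₁* is a pronoun. Its binding domain is the embedded TP, whose subject is Omar₁.
*Omar₁* c-commands it within that domain and carries the same index.
The pronoun is locally bound → Principle B violation.

Principle B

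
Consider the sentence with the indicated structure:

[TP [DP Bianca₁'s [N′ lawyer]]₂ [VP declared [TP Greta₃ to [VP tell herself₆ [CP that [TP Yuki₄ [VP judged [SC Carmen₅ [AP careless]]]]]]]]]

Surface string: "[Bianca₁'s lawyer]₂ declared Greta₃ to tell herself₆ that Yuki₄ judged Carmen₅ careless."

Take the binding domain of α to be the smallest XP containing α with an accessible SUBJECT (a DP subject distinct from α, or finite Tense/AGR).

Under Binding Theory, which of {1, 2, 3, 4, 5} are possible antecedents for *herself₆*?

*herself* is an anaphor, so Principle A applies: it must be bound in its binding domain.
Binding domain of *herself₆*: the embedded TP, whose subject is Greta₃.
*Bianca₁* does not c-command the anaphor → cannot bind it.
*[Bianca₁'s lawyer]₂* c-commands the anaphor but is outside its binding domain → cannot satisfy Principle A.
*Greta₃* c-commands the anaphor within its binding domain → licit binder.
*Yuki₄* does not c-command the anaphor → cannot bind it.
*Carmen₅* does not c-command the anaphor → cannot bind it.

{3}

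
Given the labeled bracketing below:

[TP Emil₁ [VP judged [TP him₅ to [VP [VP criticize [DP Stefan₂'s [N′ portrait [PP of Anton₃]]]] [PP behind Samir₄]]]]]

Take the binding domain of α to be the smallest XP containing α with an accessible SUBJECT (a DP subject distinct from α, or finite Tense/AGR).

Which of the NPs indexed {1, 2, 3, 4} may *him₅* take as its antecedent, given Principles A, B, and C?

*him* is a pronoun, so Principle B applies: it must be free in its binding domain.
Binding domain of *him₅*: the matrix TP, whose subject is Emil₁.
*Emil₁* c-commands the pronoun within its binding domain → coindexation would violate Principle B.
*Stefan₂*: the pronoun c-commands this R-expression → coindexation would violate Principle C on *Stefan₂*.
*Anton₃*: the pronoun c-commands this R-expression → coindexation would violate Principle C on *Anton₃*.
*Samir₄*: the pronoun c-commands this R-expression → coindexation would violate Principle C on *Samir₄*.

none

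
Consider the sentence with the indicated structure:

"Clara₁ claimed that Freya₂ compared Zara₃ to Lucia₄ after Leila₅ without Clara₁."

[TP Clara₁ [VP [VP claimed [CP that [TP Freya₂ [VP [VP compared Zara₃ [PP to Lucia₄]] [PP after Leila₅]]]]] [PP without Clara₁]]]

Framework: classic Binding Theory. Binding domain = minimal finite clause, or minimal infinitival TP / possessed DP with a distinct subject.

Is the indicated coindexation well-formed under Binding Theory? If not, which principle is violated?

The two coindexed NPs are *Clara₁* (the lower occurrence) and *Clara₁* (the higher occurrence).
*Clara₁* (the lower occurrence) is an R-expression. Principle C requires it to be free everywhere.
*Clara₁* (the higher occurrence) c-commands it and carries the same index.
The R-expression is bound → Principle C violation.

Principle C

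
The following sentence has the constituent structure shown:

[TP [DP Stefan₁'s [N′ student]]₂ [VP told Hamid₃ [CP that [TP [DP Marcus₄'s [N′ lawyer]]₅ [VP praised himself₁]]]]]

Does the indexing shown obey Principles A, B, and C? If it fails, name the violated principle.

Principle A

The two coindexed NPs are *Stefan₁* and *himself₁*.
*himself₁* is an anaphor. Principle A requires it to be bound within its binding domain — the embedded TP, whose subject is [Marcus₄'s lawyer]₅.
Within that domain it is c-commanded by *[Marcus₄'s lawyer]₅*, which does not share its index.
*Stefan₁* does not c-command the anaphor at all.
The anaphor is unbound in its domain → Principle A violation.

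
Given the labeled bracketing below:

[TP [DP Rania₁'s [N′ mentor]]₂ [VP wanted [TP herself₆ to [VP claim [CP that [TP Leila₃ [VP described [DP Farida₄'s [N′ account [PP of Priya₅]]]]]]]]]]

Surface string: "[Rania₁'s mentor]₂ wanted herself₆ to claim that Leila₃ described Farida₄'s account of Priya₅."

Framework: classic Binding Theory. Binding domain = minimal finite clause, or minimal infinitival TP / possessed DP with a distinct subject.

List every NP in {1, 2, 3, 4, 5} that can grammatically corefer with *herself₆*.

{2}

*herself* is an anaphor, so Principle A applies: it must be bound in its binding domain.
Binding domain of *herself₆*: the matrix TP, whose subject is [Rania₁'s mentor]₂.
*Rania₁* does not c-command the anaphor → cannot bind it.
*[Rania₁'s mentor]₂* c-commands the anaphor within its binding domain → licit binder.
*Leila₃* does not c-command the anaphor → cannot bind it.
*Farida₄* does not c-command the anaphor → cannot bind it.
*Priya₅* does not c-command the anaphor → cannot bind it.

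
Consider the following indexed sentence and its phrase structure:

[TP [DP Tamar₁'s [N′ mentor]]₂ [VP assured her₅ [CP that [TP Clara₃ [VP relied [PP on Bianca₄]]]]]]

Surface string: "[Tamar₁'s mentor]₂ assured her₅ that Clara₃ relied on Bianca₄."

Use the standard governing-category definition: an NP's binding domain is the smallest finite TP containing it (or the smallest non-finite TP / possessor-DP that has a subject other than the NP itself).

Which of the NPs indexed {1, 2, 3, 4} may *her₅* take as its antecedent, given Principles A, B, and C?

*her* is a pronoun, so Principle B applies: it must be free in its binding domain.
Binding domain of *her₅*: the matrix TP, whose subject is [Tamar₁'s mentor]₂.
*Tamar₁* and the pronoun do not c-command one another → neither Principle B nor Principle C is at stake; coindexation permitted.
*[Tamar₁'s mentor]₂* c-commands the pronoun within its binding domain → coindexation would violate Principle B.
*Clara₃*: the pronoun c-commands this R-expression → coindexation would violate Principle C on *Clara₃*.
*Bianca₄*: the pronoun c-commands this R-expression → coindexation would violate Principle C on *Bianca₄*.

{1}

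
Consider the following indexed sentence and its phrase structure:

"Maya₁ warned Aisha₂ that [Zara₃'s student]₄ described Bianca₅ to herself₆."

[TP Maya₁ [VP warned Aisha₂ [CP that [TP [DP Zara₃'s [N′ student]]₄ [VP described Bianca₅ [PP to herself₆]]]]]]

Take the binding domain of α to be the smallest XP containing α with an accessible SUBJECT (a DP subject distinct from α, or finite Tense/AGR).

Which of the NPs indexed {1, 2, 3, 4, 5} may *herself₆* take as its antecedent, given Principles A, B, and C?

*herself* is an anaphor, so Principle A applies: it must be bound in its binding domain.
Binding domain of *herself₆*: the embedded TP, whose subject is [Zara₃'s student]₄.
*Maya₁* c-commands the anaphor but is outside its binding domain → cannot satisfy Principle A.
*Aisha₂* c-commands the anaphor but is outside its binding domain → cannot satisfy Principle A.
*Zara₃* does not c-command the anaphor → cannot bind it.
*[Zara₃'s student]₄* c-commands the anaphor within its binding domain → licit binder.
*Bianca₅* c-commands the anaphor within its binding domain → licit binder.

{4, 5}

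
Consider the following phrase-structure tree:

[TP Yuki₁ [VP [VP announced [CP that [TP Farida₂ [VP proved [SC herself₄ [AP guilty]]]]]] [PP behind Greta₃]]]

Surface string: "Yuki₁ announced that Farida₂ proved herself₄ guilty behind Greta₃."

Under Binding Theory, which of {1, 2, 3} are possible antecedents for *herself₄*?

{2}

*herself* is an anaphor, so Principle A applies: it must be bound in its binding domain.
Binding domain of *herself₄*: the embedded TP, whose subject is Farida₂.
*Yuki₁* c-commands the anaphor but is outside its binding domain → cannot satisfy Principle A.
*Farida₂* c-commands the anaphor within its binding domain → licit binder.
*Greta₃* does not c-command the anaphor → cannot bind it.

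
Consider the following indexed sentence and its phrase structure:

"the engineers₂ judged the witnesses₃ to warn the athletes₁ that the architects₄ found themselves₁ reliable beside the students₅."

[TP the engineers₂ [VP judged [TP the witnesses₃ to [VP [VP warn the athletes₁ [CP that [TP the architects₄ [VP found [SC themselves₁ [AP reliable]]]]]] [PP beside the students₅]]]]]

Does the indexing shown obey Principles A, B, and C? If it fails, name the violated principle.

Principle A

The two coindexed NPs are *the athletes₁* and *themselves₁*.
*themselves₁* is an anaphor. Principle A requires it to be bound within its binding domain — the embedded TP, whose subject is the architects₄.
Within that domain it is c-commanded by *the architects₄*, which does not share its index.
*the athletes₁* does c-command the anaphor, but from outside its binding domain.
The anaphor is unbound in its domain → Principle A violation.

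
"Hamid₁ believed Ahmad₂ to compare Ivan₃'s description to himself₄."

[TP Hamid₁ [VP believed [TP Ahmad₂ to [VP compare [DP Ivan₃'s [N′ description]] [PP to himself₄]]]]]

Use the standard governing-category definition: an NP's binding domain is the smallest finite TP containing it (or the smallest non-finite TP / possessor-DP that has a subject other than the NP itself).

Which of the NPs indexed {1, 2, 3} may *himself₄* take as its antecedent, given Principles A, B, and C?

*himself* is an anaphor, so Principle A applies: it must be bound in its binding domain.
Binding domain of *himself₄*: the embedded TP, whose subject is Ahmad₂.
*Hamid₁* c-commands the anaphor but is outside its binding domain → cannot satisfy Principle A.
*Ahmad₂* c-commands the anaphor within its binding domain → licit binder.
*Ivan₃* does not c-command the anaphor → cannot bind it.

{2}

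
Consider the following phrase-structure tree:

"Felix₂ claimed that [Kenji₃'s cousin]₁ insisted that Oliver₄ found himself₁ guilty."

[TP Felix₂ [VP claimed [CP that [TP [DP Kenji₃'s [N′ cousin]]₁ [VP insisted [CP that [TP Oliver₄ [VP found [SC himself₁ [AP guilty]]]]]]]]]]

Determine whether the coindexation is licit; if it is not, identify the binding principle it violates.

The two coindexed NPs are *[Kenji₃'s cousin]₁* and *himself₁*.
*himself₁* is an anaphor. Principle A requires it to be bound within its binding domain — the embedded TP, whose subject is Oliver₄.
Within that domain it is c-commanded by *Oliver₄*, which does not share its index.
*[Kenji₃'s cousin]₁* does c-command the anaphor, but from outside its binding domain.
The anaphor is unbound in its domain → Principle A violation.

Principle A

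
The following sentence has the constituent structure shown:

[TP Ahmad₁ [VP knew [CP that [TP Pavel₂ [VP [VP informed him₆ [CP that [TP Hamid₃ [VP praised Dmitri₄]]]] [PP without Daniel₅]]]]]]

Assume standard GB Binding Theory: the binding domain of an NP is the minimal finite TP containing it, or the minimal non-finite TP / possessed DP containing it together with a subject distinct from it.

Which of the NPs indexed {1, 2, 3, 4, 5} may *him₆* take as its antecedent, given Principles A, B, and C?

*him* is a pronoun, so Principle B applies: it must be free in its binding domain.
Binding domain of *him₆*: the embedded TP, whose subject is Pavel₂.
*Ahmad₁* c-commands the pronoun but from outside its binding domain, and is not c-commanded by it → coindexation permitted.
*Pavel₂* c-commands the pronoun within its binding domain → coindexation would violate Principle B.
*Hamid₃*: the pronoun c-commands this R-expression → coindexation would violate Principle C on *Hamid₃*.
*Dmitri₄*: the pronoun c-commands this R-expression → coindexation would violate Principle C on *Dmitri₄*.
*Daniel₅* and the pronoun do not c-command one another → neither Principle B nor Principle C is at stake; coindexation permitted.

{1, 5}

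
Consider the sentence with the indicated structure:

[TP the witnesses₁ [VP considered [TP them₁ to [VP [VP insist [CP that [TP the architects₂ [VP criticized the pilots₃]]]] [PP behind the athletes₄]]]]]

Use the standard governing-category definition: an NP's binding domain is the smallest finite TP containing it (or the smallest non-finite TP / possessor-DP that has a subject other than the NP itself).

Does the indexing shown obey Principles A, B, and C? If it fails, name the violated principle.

Principle B

The two coindexed NPs are *the witnesses₁* and *them₁*.
*them₁* is a pronoun. Its binding domain is the matrix TP, whose subject is the witnesses₁.
*the witnesses₁* c-commands it within that domain and carries the same index.
The pronoun is locally bound → Principle B violation.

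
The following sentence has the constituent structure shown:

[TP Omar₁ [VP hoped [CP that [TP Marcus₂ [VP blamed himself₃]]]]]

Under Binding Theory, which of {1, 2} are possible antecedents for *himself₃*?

*himself* is an anaphor, so Principle A applies: it must be bound in its binding domain.
Binding domain of *himself₃*: the embedded TP, whose subject is Marcus₂.
*Omar₁* c-commands the anaphor but is outside its binding domain → cannot satisfy Principle A.
*Marcus₂* c-commands the anaphor within its binding domain → licit binder.

{2}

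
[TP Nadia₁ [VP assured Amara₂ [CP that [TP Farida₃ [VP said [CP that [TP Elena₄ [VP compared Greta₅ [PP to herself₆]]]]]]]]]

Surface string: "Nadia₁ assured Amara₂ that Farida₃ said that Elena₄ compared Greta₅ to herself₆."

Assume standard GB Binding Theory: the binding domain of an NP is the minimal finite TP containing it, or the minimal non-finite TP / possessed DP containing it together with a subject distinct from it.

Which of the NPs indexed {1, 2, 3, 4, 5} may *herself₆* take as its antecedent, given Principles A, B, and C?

{4, 5}

*herself* is an anaphor, so Principle A applies: it must be bound in its binding domain.
Binding domain of *herself₆*: the embedded TP, whose subject is Elena₄.
*Nadia₁* c-commands the anaphor but is outside its binding domain → cannot satisfy Principle A.
*Amara₂* c-commands the anaphor but is outside its binding domain → cannot satisfy Principle A.
*Farida₃* c-commands the anaphor but is outside its binding domain → cannot satisfy Principle A.
*Elena₄* c-commands the anaphor within its binding domain → licit binder.
*Greta₅* c-commands the anaphor within its binding domain → licit binder.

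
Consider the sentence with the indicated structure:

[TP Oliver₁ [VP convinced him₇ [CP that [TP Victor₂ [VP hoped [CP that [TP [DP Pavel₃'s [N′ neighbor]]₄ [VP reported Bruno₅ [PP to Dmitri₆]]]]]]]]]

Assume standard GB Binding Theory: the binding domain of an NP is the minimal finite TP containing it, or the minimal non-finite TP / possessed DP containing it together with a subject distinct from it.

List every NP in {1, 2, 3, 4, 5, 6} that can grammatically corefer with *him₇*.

*him* is a pronoun, so Principle B applies: it must be free in its binding domain.
Binding domain of *him₇*: the matrix TP, whose subject is Oliver₁.
*Oliver₁* c-commands the pronoun within its binding domain → coindexation would violate Principle B.
*Victor₂*: the pronoun c-commands this R-expression → coindexation would violate Principle C on *Victor₂*.
*Pavel₃*: the pronoun c-commands this R-expression → coindexation would violate Principle C on *Pavel₃*.
*[Pavel₃'s neighbor]₄*: the pronoun c-commands this R-expression → coindexation would violate Principle C on *[Pavel₃'s neighbor]₄*.
*Bruno₅*: the pronoun c-commands this R-expression → coindexation would violate Principle C on *Bruno₅*.
*Dmitri₆*: the pronoun c-commands this R-expression → coindexation would violate Principle C on *Dmitri₆*.

none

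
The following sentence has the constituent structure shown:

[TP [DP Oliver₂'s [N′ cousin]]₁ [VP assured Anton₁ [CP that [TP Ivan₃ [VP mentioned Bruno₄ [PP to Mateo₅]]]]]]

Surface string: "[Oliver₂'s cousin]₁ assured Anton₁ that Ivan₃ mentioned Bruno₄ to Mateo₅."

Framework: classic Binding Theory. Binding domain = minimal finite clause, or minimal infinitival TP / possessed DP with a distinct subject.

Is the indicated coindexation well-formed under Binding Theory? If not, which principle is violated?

The two coindexed NPs are *[Oliver₂'s cousin]₁* and *Anton₁*.
*Anton₁* is an R-expression. Principle C requires it to be free everywhere.
*[Oliver₂'s cousin]₁* c-commands it and carries the same index.
The R-expression is bound → Principle C violation.

Principle C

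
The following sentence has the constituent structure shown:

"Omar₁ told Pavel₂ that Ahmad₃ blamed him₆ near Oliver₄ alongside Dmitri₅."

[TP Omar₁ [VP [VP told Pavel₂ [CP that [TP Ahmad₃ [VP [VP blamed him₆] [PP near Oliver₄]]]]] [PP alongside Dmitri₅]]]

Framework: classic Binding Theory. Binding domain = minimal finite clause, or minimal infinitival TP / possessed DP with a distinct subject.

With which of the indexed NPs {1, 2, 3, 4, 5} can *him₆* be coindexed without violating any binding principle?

{1, 2, 4, 5}

*him* is a pronoun, so Principle B applies: it must be free in its binding domain.
Binding domain of *him₆*: the embedded TP, whose subject is Ahmad₃.
*Omar₁* c-commands the pronoun but from outside its binding domain, and is not c-commanded by it → coindexation permitted.
*Pavel₂* c-commands the pronoun but from outside its binding domain, and is not c-commanded by it → coindexation permitted.
*Ahmad₃* c-commands the pronoun within its binding domain → coindexation would violate Principle B.
*Oliver₄* and the pronoun do not c-command one another → neither Principle B nor Principle C is at stake; coindexation permitted.
*Dmitri₅* and the pronoun do not c-command one another → neither Principle B nor Principle C is at stake; coindexation permitted.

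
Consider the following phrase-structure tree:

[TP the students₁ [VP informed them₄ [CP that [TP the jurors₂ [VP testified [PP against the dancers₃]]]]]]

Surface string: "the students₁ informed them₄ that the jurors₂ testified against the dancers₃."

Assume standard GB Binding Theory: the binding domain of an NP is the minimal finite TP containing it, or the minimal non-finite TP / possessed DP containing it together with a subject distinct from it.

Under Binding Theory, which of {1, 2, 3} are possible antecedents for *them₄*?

none

*them* is a pronoun, so Principle B applies: it must be free in its binding domain.
Binding domain of *them₄*: the matrix TP, whose subject is the students₁.
*the students₁* c-commands the pronoun within its binding domain → coindexation would violate Principle B.
*the jurors₂*: the pronoun c-commands this R-expression → coindexation would violate Principle C on *the jurors₂*.
*the dancers₃*: the pronoun c-commands this R-expression → coindexation would violate Principle C on *the dancers₃*.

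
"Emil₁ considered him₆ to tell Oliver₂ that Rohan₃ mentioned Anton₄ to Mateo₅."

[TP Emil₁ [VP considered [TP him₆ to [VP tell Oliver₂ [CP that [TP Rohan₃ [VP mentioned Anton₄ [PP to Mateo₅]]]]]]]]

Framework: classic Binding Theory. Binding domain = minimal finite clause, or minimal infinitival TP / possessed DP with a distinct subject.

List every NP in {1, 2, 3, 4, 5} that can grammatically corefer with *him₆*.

none

*him* is a pronoun, so Principle B applies: it must be free in its binding domain.
Binding domain of *him₆*: the matrix TP, whose subject is Emil₁.
*Emil₁* c-commands the pronoun within its binding domain → coindexation would violate Principle B.
*Oliver₂*: the pronoun c-commands this R-expression → coindexation would violate Principle C on *Oliver₂*.
*Rohan₃*: the pronoun c-commands this R-expression → coindexation would violate Principle C on *Rohan₃*.
*Anton₄*: the pronoun c-commands this R-expression → coindexation would violate Principle C on *Anton₄*.
*Mateo₅*: the pronoun c-commands this R-expression → coindexation would violate Principle C on *Mateo₅*.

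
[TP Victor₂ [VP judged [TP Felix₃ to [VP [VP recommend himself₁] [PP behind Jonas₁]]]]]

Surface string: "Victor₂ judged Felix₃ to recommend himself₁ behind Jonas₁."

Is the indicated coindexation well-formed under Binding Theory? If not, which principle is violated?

The two coindexed NPs are *Jonas₁* and *himself₁*.
*himself₁* is an anaphor. Principle A requires it to be bound within its binding domain — the embedded TP, whose subject is Felix₃.
Within that domain it is c-commanded by *Felix₃*, which does not share its index.
*Jonas₁* does not c-command the anaphor at all.
The anaphor is unbound in its domain → Principle A violation.

Principle A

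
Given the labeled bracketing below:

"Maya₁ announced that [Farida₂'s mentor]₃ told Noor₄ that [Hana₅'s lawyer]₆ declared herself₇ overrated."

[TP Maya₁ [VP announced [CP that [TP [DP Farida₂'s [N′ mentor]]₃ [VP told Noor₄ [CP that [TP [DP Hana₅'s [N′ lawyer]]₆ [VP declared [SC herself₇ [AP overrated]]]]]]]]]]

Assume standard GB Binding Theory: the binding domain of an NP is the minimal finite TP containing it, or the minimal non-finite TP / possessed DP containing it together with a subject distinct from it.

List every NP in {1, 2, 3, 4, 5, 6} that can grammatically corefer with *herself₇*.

*herself* is an anaphor, so Principle A applies: it must be bound in its binding domain.
Binding domain of *herself₇*: the embedded TP, whose subject is [Hana₅'s lawyer]₆.
*Maya₁* c-commands the anaphor but is outside its binding domain → cannot satisfy Principle A.
*Farida₂* does not c-command the anaphor → cannot bind it.
*[Farida₂'s mentor]₃* c-commands the anaphor but is outside its binding domain → cannot satisfy Principle A.
*Noor₄* c-commands the anaphor but is outside its binding domain → cannot satisfy Principle A.
*Hana₅* does not c-command the anaphor → cannot bind it.
*[Hana₅'s lawyer]₆* c-commands the anaphor within its binding domain → licit binder.

{6}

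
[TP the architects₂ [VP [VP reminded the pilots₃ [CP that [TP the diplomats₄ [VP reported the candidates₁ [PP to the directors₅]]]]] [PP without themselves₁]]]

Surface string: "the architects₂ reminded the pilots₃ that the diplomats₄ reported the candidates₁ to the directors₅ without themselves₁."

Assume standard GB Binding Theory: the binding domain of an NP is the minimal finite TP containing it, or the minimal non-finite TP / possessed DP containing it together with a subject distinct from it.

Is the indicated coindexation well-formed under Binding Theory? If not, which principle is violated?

The two coindexed NPs are *the candidates₁* and *themselves₁*.
*themselves₁* is an anaphor. Principle A requires it to be bound within its binding domain — the matrix TP, whose subject is the architects₂.
Within that domain it is c-commanded by *the architects₂*, which does not share its index.
*the candidates₁* does not c-command the anaphor at all.
The anaphor is unbound in its domain → Principle A violation.

Principle A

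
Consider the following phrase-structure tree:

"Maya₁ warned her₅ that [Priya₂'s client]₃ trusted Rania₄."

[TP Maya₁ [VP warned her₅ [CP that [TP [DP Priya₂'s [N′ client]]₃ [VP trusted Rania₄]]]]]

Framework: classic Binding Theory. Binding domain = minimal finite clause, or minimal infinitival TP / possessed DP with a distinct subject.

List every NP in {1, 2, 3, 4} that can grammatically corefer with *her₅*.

none

*her* is a pronoun, so Principle B applies: it must be free in its binding domain.
Binding domain of *her₅*: the matrix TP, whose subject is Maya₁.
*Maya₁* c-commands the pronoun within its binding domain → coindexation would violate Principle B.
*Priya₂*: the pronoun c-commands this R-expression → coindexation would violate Principle C on *Priya₂*.
*[Priya₂'s client]₃*: the pronoun c-commands this R-expression → coindexation would violate Principle C on *[Priya₂'s client]₃*.
*Rania₄*: the pronoun c-commands this R-expression → coindexation would violate Principle C on *Rania₄*.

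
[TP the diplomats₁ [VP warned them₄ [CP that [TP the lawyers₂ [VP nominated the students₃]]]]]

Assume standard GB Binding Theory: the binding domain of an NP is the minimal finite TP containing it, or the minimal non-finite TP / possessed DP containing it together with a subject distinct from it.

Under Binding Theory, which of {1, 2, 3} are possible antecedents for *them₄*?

none

*them* is a pronoun, so Principle B applies: it must be free in its binding domain.
Binding domain of *them₄*: the matrix TP, whose subject is the diplomats₁.
*the diplomats₁* c-commands the pronoun within its binding domain → coindexation would violate Principle B.
*the lawyers₂*: the pronoun c-commands this R-expression → coindexation would violate Principle C on *the lawyers₂*.
*the students₃*: the pronoun c-commands this R-expression → coindexation would violate Principle C on *the students₃*.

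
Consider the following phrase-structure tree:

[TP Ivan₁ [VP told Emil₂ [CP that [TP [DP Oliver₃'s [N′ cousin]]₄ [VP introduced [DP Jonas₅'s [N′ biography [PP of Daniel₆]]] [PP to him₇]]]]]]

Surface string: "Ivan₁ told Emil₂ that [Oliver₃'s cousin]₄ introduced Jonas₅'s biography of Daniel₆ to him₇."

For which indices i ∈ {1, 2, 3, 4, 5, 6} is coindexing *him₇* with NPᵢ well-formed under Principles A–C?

*him* is a pronoun, so Principle B applies: it must be free in its binding domain.
Binding domain of *him₇*: the embedded TP, whose subject is [Oliver₃'s cousin]₄.
*Ivan₁* c-commands the pronoun but from outside its binding domain, and is not c-commanded by it → coindexation permitted.
*Emil₂* c-commands the pronoun but from outside its binding domain, and is not c-commanded by it → coindexation permitted.
*Oliver₃* and the pronoun do not c-command one another → neither Principle B nor Principle C is at stake; coindexation permitted.
*[Oliver₃'s cousin]₄* c-commands the pronoun within its binding domain → coindexation would violate Principle B.
*Jonas₅* and the pronoun do not c-command one another → neither Principle B nor Principle C is at stake; coindexation permitted.
*Daniel₆* and the pronoun do not c-command one another → neither Principle B nor Principle C is at stake; coindexation permitted.

{1, 2, 3, 5, 6}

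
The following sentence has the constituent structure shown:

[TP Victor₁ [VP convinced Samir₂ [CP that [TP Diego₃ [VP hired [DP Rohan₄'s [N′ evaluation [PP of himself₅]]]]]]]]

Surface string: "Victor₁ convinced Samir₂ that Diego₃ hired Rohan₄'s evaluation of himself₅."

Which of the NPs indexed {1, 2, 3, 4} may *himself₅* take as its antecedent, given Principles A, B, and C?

{4}

*himself* is an anaphor, so Principle A applies: it must be bound in its binding domain.
Binding domain of *himself₅*: the possessed DP, whose subject is Rohan₄.
*Victor₁* c-commands the anaphor but is outside its binding domain → cannot satisfy Principle A.
*Samir₂* c-commands the anaphor but is outside its binding domain → cannot satisfy Principle A.
*Diego₃* c-commands the anaphor but is outside its binding domain → cannot satisfy Principle A.
*Rohan₄* c-commands the anaphor within its binding domain → licit binder.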